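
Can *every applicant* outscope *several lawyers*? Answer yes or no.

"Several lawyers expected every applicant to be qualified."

Yes

The ECM infinitive is scope-transparent — *every applicant* is free to raise above *several lawyers*.
Ordinary QR to a clause-peripheral position gives the wide-scope LF for the lower DP.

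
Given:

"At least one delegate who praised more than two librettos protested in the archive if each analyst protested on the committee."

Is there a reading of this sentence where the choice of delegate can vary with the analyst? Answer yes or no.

No

This is the *each analyst* > *at least one delegate* reading.
The target quantifier *each analyst* is part of the adjunct clause *if each analyst protested on the committee*.
Scope out of an adjunct clause is unavailable: QR respects the adjunct-island constraint.
So the wide-scope reading for *each analyst* is blocked.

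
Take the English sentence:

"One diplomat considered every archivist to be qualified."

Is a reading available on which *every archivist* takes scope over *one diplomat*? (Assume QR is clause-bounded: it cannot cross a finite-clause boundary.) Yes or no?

This is an ECM construction: *every archivist* is the infinitival subject, Case-marked by the matrix verb, and the infinitive is transparent for QR.
Clause-internal QR can adjoin the lower DP above the subject, yielding the inverse reading.

Yes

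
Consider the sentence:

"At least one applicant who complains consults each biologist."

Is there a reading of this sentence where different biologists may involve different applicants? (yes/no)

Yes

The paraphrase describes the scope ordering *each biologist* > *at least one applicant*.
*each biologist* is a matrix argument; only *at least one applicant* is modified by the relative clause *who complains*, so the RC island is irrelevant to the target quantifier.
Clause-internal QR can adjoin the lower DP above the subject, yielding the inverse reading.
The sentence is scopally ambiguous between *at least one applicant* > *each biologist* and *each biologist* > *at least one applicant*.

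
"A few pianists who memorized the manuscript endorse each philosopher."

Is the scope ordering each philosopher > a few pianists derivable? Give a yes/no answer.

The RC *who memorized the manuscript* is an island, but *each philosopher* is not inside it — it is the matrix object, a clausemate of *a few pianists*.
No island intervenes, so both surface and inverse scope are derivable.

Yes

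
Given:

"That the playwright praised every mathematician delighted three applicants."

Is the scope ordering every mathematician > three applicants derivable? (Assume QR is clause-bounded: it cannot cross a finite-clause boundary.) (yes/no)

Structurally, *every mathematician* is inside the sentential subject *that the playwright praised every mathematician*.
Clausal subjects are scope islands; QR from inside the subject into the matrix is barred.
So *every mathematician* cannot raise to a position above *three applicants*.

No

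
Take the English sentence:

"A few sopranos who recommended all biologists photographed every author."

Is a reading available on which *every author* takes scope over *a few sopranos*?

*every author* sits in the matrix clause, not in the relative clause on *a few sopranos*.
With no island boundary between them, the object can take inverse scope over the subject via ordinary QR within the clause.
So *every author* > *a few sopranos* is among the available readings.

Yes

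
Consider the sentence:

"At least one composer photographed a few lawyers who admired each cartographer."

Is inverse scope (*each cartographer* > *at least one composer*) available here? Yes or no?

No

*each cartographer* sits inside the relative clause *who admired each cartographer* modifying *a few lawyers*.
A relative clause is a scope island — quantifier raising cannot cross its boundary.
So *each cartographer* cannot raise to a position above *at least one composer*.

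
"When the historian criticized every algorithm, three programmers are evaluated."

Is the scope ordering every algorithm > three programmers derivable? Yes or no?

No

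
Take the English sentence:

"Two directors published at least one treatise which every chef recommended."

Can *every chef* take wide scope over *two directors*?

No

The DP *every chef* is contained in the relative clause *which every chef recommended* modifying *at least one treatise*.
QR out of a relative clause is ruled out by the relative-clause island constraint.
*every chef* > *two directors* would require crossing that boundary, which is illicit.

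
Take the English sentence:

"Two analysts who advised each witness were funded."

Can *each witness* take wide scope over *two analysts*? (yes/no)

The target quantifier *each witness* is part of the relative clause *who advised each witness*.
A relative clause is a scope island — quantifier raising cannot cross its boundary.
There is no licit LF on which *each witness* c-commands *two analysts*.

No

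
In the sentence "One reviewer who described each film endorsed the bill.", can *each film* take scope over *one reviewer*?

No

The DP *each film* is contained in the relative clause *who described each film*.
The relative clause forms an island for QR, so the quantifier is confined to the head noun's restrictor.
*each film* is confined to the island and cannot take scope over *one reviewer*.
(Only the surface reading survives: one fixed reviewer with respect to all the relevant films.)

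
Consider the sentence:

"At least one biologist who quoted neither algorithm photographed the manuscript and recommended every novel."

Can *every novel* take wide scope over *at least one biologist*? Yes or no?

No

The DP *every novel* is contained in one conjunct of the coordinate structure (*recommended every novel*).
Coordinate structures are islands for non-across-the-board movement, QR included.
So *every novel* cannot raise to a position above *at least one biologist*.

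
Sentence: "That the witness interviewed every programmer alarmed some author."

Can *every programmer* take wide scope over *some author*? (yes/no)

No

*every programmer* is embedded in the sentential subject *that the witness interviewed every programmer*.
The Sentential Subject Constraint rules out raising the quantifier out of the that-clause subject.
*every programmer* is confined to the island and cannot take scope over *some author*.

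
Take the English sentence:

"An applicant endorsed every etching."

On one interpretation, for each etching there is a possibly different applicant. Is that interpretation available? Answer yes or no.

Yes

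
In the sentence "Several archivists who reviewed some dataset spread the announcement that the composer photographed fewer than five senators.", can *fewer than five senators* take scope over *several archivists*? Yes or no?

No

*fewer than five senators* sits inside the complex NP *the announcement that the composer photographed fewer than five senators*.
A that-clause complement to a noun is an island; QR cannot cross the NP boundary.
So *fewer than five senators* cannot raise to a position above *several archivists*.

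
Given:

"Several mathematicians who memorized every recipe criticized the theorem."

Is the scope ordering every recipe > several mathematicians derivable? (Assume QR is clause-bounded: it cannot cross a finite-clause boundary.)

No

*every recipe* occurs within the relative clause *who memorized every recipe*.
Relative clauses block scope extraction: QR cannot target a position outside the modified NP.
*every recipe* > *several mathematicians* would require crossing that boundary, which is illicit.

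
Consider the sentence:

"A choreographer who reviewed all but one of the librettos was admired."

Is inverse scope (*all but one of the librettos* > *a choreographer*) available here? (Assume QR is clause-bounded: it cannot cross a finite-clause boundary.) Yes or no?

The target quantifier *all but one of the librettos* is part of the relative clause *who reviewed all but one of the librettos*.
The relative clause forms an island for QR, so the quantifier is confined to the head noun's restrictor.
Hence only narrow scope for *all but one of the librettos* (under *a choreographer*) survives.

No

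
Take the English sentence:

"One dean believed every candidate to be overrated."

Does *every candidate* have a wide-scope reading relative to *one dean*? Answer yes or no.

ECM infinitives lack a CP barrier, so *every candidate* can QR over the matrix subject *one dean*.
No island intervenes, so both surface and inverse scope are derivable.

Yes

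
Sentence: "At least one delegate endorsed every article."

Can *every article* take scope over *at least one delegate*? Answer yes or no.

Yes

*every article* and *at least one delegate* are in the same minimal clause.
Since no island is crossed, the inverse ordering is licensed alongside surface scope.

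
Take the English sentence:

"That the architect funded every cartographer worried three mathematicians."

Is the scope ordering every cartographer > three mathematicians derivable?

No

*every cartographer* sits inside the sentential subject *that the architect funded every cartographer*.
Clausal subjects are scope islands; QR from inside the subject into the matrix is barred.
So *every cartographer* cannot raise to a position above *three mathematicians*.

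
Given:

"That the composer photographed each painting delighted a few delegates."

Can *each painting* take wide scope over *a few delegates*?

*each painting* occurs within the sentential subject *that the composer photographed each painting*.
The Sentential Subject Constraint rules out raising the quantifier out of the that-clause subject.
*each painting* is confined to the island and cannot take scope over *a few delegates*.

No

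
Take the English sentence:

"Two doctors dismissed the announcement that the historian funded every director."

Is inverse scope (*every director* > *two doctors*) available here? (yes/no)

No

*every director* sits inside the complex NP *the announcement that the historian funded every director*.
A that-clause complement to a noun is an island; QR cannot cross the NP boundary.
*every director* > *two doctors* would require crossing that boundary, which is illicit.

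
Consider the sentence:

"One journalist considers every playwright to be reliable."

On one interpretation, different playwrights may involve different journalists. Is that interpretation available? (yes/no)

Yes

The paraphrase describes the scope ordering *every playwright* > *one journalist*.
*every playwright* is the subject of an ECM infinitive — the infinitival complement of an ECM verb is not a scope island, so *every playwright* can raise into the matrix clause.
Ordinary QR to a clause-peripheral position gives the wide-scope LF for the lower DP.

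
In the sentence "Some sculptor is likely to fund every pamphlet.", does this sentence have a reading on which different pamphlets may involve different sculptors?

Yes

The described interpretation is the *every pamphlet* > *some sculptor* scoping.
Raising constructions are monoclausal for scope purposes; *every pamphlet* is not separated from *some sculptor* by any island.
QR within a single clause is free, so the lower quantifier may take scope over the higher one.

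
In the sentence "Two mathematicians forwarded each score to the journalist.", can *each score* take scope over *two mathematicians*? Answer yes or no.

Both DPs are arguments of the same predicate; there is no clause or island boundary between them.
Nothing blocks QR of the lower DP to a position above the higher one, so inverse scope is available.

Yes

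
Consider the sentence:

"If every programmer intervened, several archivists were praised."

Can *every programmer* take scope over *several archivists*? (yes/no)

No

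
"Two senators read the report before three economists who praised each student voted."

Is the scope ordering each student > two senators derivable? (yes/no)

The DP *each student* is contained in the relative clause *who praised each student*, which is itself inside the adjunct *before three economists who praised each student voted*.
Both the relative clause and the enclosing adjunct are scope islands; QR cannot cross either.
So *each student* cannot raise to a position above *two senators*.

No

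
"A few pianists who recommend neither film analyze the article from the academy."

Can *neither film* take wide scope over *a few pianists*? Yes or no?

No

*neither film* occurs within the relative clause *who recommend neither film*.
Relative clauses block scope extraction: QR cannot target a position outside the modified NP.
*neither film* is confined to the island and cannot take scope over *a few pianists*.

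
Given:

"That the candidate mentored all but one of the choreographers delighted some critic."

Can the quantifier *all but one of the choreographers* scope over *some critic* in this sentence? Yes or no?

The target quantifier *all but one of the choreographers* is part of the sentential subject *that the candidate mentored all but one of the choreographers*.
Clausal subjects are scope islands; QR from inside the subject into the matrix is barred.
There is no licit LF on which *all but one of the choreographers* c-commands *some critic*.

No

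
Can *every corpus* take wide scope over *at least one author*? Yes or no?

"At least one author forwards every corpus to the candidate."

Yes

*at least one author* and *every corpus* are co-arguments of the matrix verb, with nothing but a clause-internal boundary between them.
Clause-internal QR can adjoin the lower DP above the subject, yielding the inverse reading.
So *every corpus* > *at least one author* is among the available readings.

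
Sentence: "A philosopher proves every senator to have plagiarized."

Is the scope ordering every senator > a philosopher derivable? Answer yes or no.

Yes

ECM infinitives lack a CP barrier, so *every senator* can QR over the matrix subject *a philosopher*.
Nothing blocks QR of the lower DP to a position above the higher one, so inverse scope is available.
So *every senator* > *a philosopher* is among the available readings.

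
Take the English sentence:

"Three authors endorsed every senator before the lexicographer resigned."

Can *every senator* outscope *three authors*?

Yes

*every senator* is a matrix argument; the adjunct is an island but the target quantifier is outside it.
QR within a single clause is free, so the lower quantifier may take scope over the higher one.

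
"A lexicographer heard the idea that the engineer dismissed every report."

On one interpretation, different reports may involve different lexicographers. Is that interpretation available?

No

The paraphrase describes the scope ordering *every report* > *a lexicographer*.
Structurally, *every report* is inside the complex NP *the idea that the engineer dismissed every report*.
The Complex NP Constraint bars QR out of the complement clause of a noun.
*every report* is confined to the island and cannot take scope over *a lexicographer*.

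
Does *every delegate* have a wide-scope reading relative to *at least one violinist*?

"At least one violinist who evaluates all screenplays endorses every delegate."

Yes

*every delegate* is a matrix argument; only *at least one violinist* is modified by the relative clause *who evaluates all screenplays*, so the RC island is irrelevant to the target quantifier.
With no island boundary between them, the object can take inverse scope over the subject via ordinary QR within the clause.
Both orderings are possible: *at least one violinist* > *every delegate* and *every delegate* > *at least one violinist*.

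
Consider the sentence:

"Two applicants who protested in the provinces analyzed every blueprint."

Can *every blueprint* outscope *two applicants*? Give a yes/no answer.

Yes

Although the sentence contains a relative clause (*who protested in the provinces*), *every blueprint* is outside it, in the matrix VP.
With no island boundary between them, the object can take inverse scope over the subject via ordinary QR within the clause.
So *every blueprint* > *two applicants* is among the available readings.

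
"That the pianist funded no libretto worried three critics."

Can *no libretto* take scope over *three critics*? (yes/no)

Structurally, *no libretto* is inside the sentential subject *that the pianist funded no libretto*.
Subjects — clausal subjects included — are islands for extraction, and QR is no exception.
So *no libretto* cannot raise to a position above *three critics*.

No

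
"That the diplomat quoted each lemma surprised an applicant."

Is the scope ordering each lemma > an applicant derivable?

No

The DP *each lemma* is contained in the sentential subject *that the diplomat quoted each lemma*.
The Sentential Subject Constraint rules out raising the quantifier out of the that-clause subject.
The ordering *each lemma* > *an applicant* is therefore underivable.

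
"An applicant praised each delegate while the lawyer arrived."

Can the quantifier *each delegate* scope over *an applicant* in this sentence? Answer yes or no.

Yes

The adjunct island is irrelevant here — *each delegate* and *an applicant* are both in the matrix clause.
Clause-internal QR can adjoin the lower DP above the subject, yielding the inverse reading.
So *each delegate* > *an applicant* is among the available readings.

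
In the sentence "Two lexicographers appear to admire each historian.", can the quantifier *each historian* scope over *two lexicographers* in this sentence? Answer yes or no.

*each historian* is inside a raising infinitive, which is transparent to QR (no CP barrier), so it behaves as a matrix argument.
Since no island is crossed, the inverse ordering is licensed alongside surface scope.

Yes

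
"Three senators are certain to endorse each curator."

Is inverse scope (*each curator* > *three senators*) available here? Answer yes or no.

Infinitival complements of raising predicates do not block QR; *each curator* and *three senators* are effectively clausemates.
No island intervenes, so both surface and inverse scope are derivable.

Yes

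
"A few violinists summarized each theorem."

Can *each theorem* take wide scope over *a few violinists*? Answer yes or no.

Yes

*a few violinists* and *each theorem* are co-arguments of the matrix verb, with nothing but a clause-internal boundary between them.
With no island boundary between them, the object can take inverse scope over the subject via ordinary QR within the clause.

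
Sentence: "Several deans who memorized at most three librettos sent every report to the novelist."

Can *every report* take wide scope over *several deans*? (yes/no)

The RC *who memorized at most three librettos* is an island, but *every report* is not inside it — it is the matrix object, a clausemate of *several deans*.
QR within a single clause is free, so the lower quantifier may take scope over the higher one.
So *every report* > *several deans* is among the available readings.

Yes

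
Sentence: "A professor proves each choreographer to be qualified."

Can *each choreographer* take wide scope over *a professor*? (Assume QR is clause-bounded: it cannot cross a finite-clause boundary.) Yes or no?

Yes

The ECM infinitive is scope-transparent — *each choreographer* is free to raise above *a professor*.
Nothing blocks QR of the lower DP to a position above the higher one, so inverse scope is available.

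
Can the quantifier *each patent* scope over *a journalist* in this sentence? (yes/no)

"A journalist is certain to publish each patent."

The matrix predicate is a raising verb, whose infinitival complement is not a scope island — *each patent* can QR into the matrix clause.
QR within a single clause is free, so the lower quantifier may take scope over the higher one.
So *each patent* > *a journalist* is among the available readings.

Yes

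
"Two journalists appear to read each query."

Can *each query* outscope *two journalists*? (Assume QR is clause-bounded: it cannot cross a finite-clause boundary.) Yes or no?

The matrix predicate is a raising verb, whose infinitival complement is not a scope island — *each query* can QR into the matrix clause.
QR within a single clause is free, so the lower quantifier may take scope over the higher one.
The sentence is scopally ambiguous between *two journalists* > *each query* and *each query* > *two journalists*.

Yes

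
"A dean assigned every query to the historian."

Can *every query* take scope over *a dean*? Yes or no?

*every query* and *a dean* are in the same minimal clause.
Ordinary QR to a clause-peripheral position gives the wide-scope LF for the lower DP.

Yes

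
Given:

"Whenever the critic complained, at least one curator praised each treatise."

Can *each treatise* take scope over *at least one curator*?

The adjunct clause does not contain *each treatise*, which is the matrix object.
Clause-internal QR can adjoin the lower DP above the subject, yielding the inverse reading.

Yes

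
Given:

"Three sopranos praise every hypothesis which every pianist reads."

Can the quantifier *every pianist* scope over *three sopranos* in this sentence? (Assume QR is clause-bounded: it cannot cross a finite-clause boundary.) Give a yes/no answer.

No

*every pianist* sits inside the relative clause *which every pianist reads* modifying *every hypothesis*.
Relative clauses are scope islands: a quantifier cannot QR out of a relative clause to take scope in the matrix clause.
*every pianist* > *three sopranos* would require crossing that boundary, which is illicit.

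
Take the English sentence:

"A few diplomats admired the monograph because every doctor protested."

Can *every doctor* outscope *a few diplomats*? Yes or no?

No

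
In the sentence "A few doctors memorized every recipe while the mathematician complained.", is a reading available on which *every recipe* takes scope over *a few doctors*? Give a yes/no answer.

The adjunct island is irrelevant here — *every recipe* and *a few doctors* are both in the matrix clause.
With no island boundary between them, the object can take inverse scope over the subject via ordinary QR within the clause.

Yes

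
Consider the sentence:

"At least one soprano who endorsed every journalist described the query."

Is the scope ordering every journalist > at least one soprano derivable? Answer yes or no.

No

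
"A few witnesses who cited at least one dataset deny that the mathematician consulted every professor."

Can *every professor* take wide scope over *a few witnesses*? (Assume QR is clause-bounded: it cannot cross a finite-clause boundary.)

Structurally, *every professor* is inside the finite complement clause *that the mathematician consulted every professor*.
QR is clause-bounded, so the finite complement is a scope island for the embedded quantifier.
So *every professor* cannot raise to a position above *a few witnesses*.

No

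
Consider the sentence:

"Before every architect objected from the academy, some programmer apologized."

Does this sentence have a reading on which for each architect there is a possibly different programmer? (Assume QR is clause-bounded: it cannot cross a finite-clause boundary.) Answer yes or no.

No

The described interpretation is the *every architect* > *some programmer* scoping.
The DP *every architect* is contained in the adjunct clause *before every architect objected from the academy*.
Since the clause is an adjunct (not a complement), the Adjunct Condition blocks QR across its edge.
*every architect* > *some programmer* would require crossing that boundary, which is illicit.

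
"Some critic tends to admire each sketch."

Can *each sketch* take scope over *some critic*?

*each sketch* is the object of the infinitival complement of a raising predicate; raising infinitives are transparent for QR, so the two DPs are in effect clausemates.
No island intervenes, so both surface and inverse scope are derivable.

Yes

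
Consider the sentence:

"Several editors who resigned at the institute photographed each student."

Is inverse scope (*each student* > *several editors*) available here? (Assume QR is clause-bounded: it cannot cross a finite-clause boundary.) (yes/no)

*each student* sits in the matrix clause, not in the relative clause on *several editors*.
Ordinary QR to a clause-peripheral position gives the wide-scope LF for the lower DP.

Yes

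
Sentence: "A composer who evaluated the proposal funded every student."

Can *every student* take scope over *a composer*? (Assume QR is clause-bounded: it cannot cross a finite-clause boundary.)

Yes

Although the sentence contains a relative clause (*who evaluated the proposal*), *every student* is outside it, in the matrix VP.
Since no island is crossed, the inverse ordering is licensed alongside surface scope.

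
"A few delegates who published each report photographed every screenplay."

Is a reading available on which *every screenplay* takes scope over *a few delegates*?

The RC *who published each report* is an island, but *every screenplay* is not inside it — it is the matrix object, a clausemate of *a few delegates*.
Clause-internal QR can adjoin the lower DP above the subject, yielding the inverse reading.
Both orderings are possible: *a few delegates* > *every screenplay* and *every screenplay* > *a few delegates*.

Yes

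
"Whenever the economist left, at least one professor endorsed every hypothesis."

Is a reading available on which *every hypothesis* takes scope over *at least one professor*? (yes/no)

Yes

The adjunct island is irrelevant here — *every hypothesis* and *at least one professor* are both in the matrix clause.
Since no island is crossed, the inverse ordering is licensed alongside surface scope.
Both orderings are possible: *at least one professor* > *every hypothesis* and *every hypothesis* > *at least one professor*.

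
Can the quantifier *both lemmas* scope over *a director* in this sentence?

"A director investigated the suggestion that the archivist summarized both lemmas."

*both lemmas* is embedded in the complex NP *the suggestion that the archivist summarized both lemmas*.
Since the clause is the complement of a nominal head, the CNPC blocks scope extraction.
So *both lemmas* cannot raise to a position above *a director*.

No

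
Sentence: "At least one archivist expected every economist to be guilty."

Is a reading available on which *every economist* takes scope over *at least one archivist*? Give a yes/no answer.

*every economist* is the subject of an ECM infinitive — the infinitival complement of an ECM verb is not a scope island, so *every economist* can raise into the matrix clause.
No island intervenes, so both surface and inverse scope are derivable.
So *every economist* > *at least one archivist* is among the available readings.

Yes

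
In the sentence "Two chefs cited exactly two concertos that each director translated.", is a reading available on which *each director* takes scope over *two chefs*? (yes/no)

No

*each director* sits inside the relative clause *that each director translated* modifying *exactly two concertos*.
QR out of a relative clause is ruled out by the relative-clause island constraint.
There is no licit LF on which *each director* c-commands *two chefs*.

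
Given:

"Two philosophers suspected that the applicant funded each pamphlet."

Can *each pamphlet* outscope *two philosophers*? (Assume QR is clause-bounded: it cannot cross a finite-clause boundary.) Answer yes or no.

*each pamphlet* sits inside the finite complement clause *that the applicant funded each pamphlet*.
Finite CP is the ceiling for QR here, by assumption.
So the wide-scope reading for *each pamphlet* is blocked.

No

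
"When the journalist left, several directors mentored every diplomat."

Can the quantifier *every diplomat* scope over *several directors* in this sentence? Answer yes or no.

The adjunct clause does not contain *every diplomat*, which is the matrix object.
Clause-internal QR can adjoin the lower DP above the subject, yielding the inverse reading.

Yes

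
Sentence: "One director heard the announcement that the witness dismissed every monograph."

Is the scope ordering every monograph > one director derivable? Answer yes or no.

The target quantifier *every monograph* is part of the complex NP *the announcement that the witness dismissed every monograph*.
The complex NP is opaque for QR — the quantifier is frozen inside the noun's complement.
So *every monograph* cannot raise to a position above *one director*.

No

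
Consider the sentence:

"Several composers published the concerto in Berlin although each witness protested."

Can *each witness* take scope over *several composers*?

No

*each witness* is embedded in the adjunct clause *although each witness protested*.
Adjuncts are opaque for quantifier raising; a quantifier in an adjunct stays inside it.
So the wide-scope reading for *each witness* is blocked.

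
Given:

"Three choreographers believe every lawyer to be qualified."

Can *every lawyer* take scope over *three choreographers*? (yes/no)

This is an ECM construction: *every lawyer* is the infinitival subject, Case-marked by the matrix verb, and the infinitive is transparent for QR.
Nothing blocks QR of the lower DP to a position above the higher one, so inverse scope is available.

Yes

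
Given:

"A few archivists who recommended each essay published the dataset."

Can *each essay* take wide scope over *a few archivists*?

*each essay* sits inside the relative clause *who recommended each essay*.
Quantifiers inside a relative clause are trapped there; the RC boundary blocks QR.
So *each essay* cannot raise to a position above *a few archivists*.

No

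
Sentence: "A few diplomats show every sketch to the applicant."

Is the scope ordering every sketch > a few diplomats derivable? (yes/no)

Yes

*every sketch* is the matrix object and *a few diplomats* the matrix subject; the two are clausemates.
Nothing blocks QR of the lower DP to a position above the higher one, so inverse scope is available.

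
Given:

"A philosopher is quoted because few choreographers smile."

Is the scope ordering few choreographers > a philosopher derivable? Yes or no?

No

*few choreographers* occurs within the adjunct clause *because few choreographers smile*.
Since the clause is an adjunct (not a complement), the Adjunct Condition blocks QR across its edge.
So *few choreographers* cannot raise to a position above *a philosopher*.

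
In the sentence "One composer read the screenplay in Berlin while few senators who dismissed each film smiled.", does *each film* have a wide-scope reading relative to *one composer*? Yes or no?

No

*each film* occurs within the relative clause *who dismissed each film*, which is itself inside the adjunct *while few senators who dismissed each film smiled*.
Both the relative clause and the enclosing adjunct are scope islands; QR cannot cross either.
The inverse ordering *each film* > *one composer* is therefore underivable.
(Only the surface reading survives: one fixed composer with respect to all the relevant films.)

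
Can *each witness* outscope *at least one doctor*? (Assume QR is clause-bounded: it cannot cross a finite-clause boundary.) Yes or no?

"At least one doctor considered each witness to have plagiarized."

Yes

*each witness* is an ECM subject; ECM complements are not islands, and the embedded quantifier may take matrix scope.
Ordinary QR to a clause-peripheral position gives the wide-scope LF for the lower DP.
The sentence is scopally ambiguous between *at least one doctor* > *each witness* and *each witness* > *at least one doctor*.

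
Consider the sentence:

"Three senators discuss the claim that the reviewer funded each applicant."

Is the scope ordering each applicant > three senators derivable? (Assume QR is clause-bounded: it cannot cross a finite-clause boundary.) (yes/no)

No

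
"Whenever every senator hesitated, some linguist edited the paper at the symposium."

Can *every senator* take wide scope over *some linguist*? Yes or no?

*every senator* sits inside the adjunct clause *whenever every senator hesitated*.
The adjunct-island constraint bars QR out of an adverbial clause.
*every senator* > *some linguist* would require crossing that boundary, which is illicit.

No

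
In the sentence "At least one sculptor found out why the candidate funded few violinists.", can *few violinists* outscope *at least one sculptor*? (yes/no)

No

The target quantifier *few violinists* is part of the embedded question *why the candidate funded few violinists*.
QR across an interrogative CP boundary is ruled out as a wh-island violation.
The inverse ordering *few violinists* > *at least one sculptor* is therefore underivable.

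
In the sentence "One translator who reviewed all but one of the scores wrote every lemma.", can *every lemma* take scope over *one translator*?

The RC *who reviewed all but one of the scores* is an island, but *every lemma* is not inside it — it is the matrix object, a clausemate of *one translator*.
Ordinary QR to a clause-peripheral position gives the wide-scope LF for the lower DP.

Yes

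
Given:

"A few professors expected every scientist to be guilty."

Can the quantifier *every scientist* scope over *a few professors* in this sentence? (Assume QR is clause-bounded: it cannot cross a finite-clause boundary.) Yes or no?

Yes

*every scientist* is an ECM subject; ECM complements are not islands, and the embedded quantifier may take matrix scope.
Clause-internal QR can adjoin the lower DP above the subject, yielding the inverse reading.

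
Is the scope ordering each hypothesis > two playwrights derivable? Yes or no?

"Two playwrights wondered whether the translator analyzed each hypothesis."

The DP *each hypothesis* is contained in the embedded question *whether the translator analyzed each hypothesis*.
Embedded wh-clauses are opaque for QR, so the quantifier stays inside the question.
*each hypothesis* > *two playwrights* would require crossing that boundary, which is illicit.

No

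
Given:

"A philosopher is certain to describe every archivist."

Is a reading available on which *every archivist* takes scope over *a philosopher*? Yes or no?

Infinitival complements of raising predicates do not block QR; *every archivist* and *a philosopher* are effectively clausemates.
QR within a single clause is free, so the lower quantifier may take scope over the higher one.
Both orderings are possible: *a philosopher* > *every archivist* and *every archivist* > *a philosopher*.

Yes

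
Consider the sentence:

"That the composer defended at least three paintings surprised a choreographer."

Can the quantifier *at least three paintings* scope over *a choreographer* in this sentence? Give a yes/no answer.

The target quantifier *at least three paintings* is part of the sentential subject *that the composer defended at least three paintings*.
Sentential subjects are islands: a quantifier inside the subject clause cannot raise over the matrix predicate.
There is no licit LF on which *at least three paintings* c-commands *a choreographer*.

No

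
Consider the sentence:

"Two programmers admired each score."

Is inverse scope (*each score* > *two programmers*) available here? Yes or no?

*each score* is the matrix object and *two programmers* the matrix subject; the two are clausemates.
Nothing blocks QR of the lower DP to a position above the higher one, so inverse scope is available.
So *each score* > *two programmers* is among the available readings.

Yes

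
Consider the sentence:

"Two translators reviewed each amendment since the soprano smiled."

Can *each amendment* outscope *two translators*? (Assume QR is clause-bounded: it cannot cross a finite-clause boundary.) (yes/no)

Yes

The adjunct island is irrelevant here — *each amendment* and *two translators* are both in the matrix clause.
QR within a single clause is free, so the lower quantifier may take scope over the higher one.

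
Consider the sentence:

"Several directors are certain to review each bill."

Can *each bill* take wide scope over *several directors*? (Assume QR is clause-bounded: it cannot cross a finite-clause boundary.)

Yes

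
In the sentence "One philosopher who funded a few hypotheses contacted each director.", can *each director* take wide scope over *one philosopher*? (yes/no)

*each director* sits in the matrix clause, not in the relative clause on *one philosopher*.
QR within a single clause is free, so the lower quantifier may take scope over the higher one.
The sentence is scopally ambiguous between *one philosopher* > *each director* and *each director* > *one philosopher*.

Yes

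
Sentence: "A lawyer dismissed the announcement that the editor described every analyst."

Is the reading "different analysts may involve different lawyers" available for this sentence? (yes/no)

The described interpretation is the *every analyst* > *a lawyer* scoping.
*every analyst* sits inside the complex NP *the announcement that the editor described every analyst*.
Noun-complement clauses are scope islands (the Complex NP Constraint): a quantifier inside one cannot scope into the matrix.
*every analyst* > *a lawyer* would require crossing that boundary, which is illicit.

No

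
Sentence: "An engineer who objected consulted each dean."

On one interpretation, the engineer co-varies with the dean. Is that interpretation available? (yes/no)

That reading corresponds to *each dean* > *an engineer*.
Although the sentence contains a relative clause (*who objected*), *each dean* is outside it, in the matrix VP.
Ordinary QR to a clause-peripheral position gives the wide-scope LF for the lower DP.

Yes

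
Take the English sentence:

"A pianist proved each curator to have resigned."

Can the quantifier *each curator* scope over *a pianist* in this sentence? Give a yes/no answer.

Yes

This is an ECM construction: *each curator* is the infinitival subject, Case-marked by the matrix verb, and the infinitive is transparent for QR.
With no island boundary between them, the object can take inverse scope over the subject via ordinary QR within the clause.
So *each curator* > *a pianist* is among the available readings.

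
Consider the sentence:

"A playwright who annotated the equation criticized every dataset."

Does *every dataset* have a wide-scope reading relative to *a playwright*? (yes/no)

The relative clause *who annotated the equation* modifies *a playwright*, but *every dataset* is not inside that relative clause — it is an argument of the matrix verb.
Since no island is crossed, the inverse ordering is licensed alongside surface scope.

Yes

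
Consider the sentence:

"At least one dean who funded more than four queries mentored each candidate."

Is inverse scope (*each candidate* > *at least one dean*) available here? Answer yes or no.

Yes

*each candidate* sits in the matrix clause, not in the relative clause on *at least one dean*.
QR within a single clause is free, so the lower quantifier may take scope over the higher one.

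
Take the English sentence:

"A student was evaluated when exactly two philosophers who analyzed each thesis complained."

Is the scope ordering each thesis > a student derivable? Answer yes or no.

No

*each thesis* sits inside the relative clause *who analyzed each thesis*, which is itself inside the adjunct *when exactly two philosophers who analyzed each thesis complained*.
Nested islands: the RC island is itself inside an adjunct island, so wide scope is doubly excluded.
So *each thesis* cannot raise high enough to outscope *a student*; only the surface ordering *a student* > *each thesis* is available.
(Only the surface reading survives: one fixed student with respect to all the relevant theses.)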